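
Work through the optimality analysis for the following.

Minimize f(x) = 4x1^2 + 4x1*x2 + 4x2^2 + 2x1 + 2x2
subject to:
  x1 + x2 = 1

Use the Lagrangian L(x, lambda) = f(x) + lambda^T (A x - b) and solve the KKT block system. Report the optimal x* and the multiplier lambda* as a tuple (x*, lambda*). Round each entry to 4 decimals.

Form the Lagrangian:
  L(x, lambda) = (1/2) x^T Q x + c^T x + lambda^T (A x - b)
Stationarity (grad_x L = 0): Q x + c + A^T lambda = 0.
Primal feasibility: A x = b.

This gives the KKT block system:
  [ Q   A^T ] [ x     ]   [-c ]
  [ A    0  ] [ lambda ] = [ b ]

Solving the linear system:
  x*      = (0.5, 0.5)
  lambda* = (-8)
  f(x*)   = 5

x* = (0.5, 0.5), lambda* = (-8)


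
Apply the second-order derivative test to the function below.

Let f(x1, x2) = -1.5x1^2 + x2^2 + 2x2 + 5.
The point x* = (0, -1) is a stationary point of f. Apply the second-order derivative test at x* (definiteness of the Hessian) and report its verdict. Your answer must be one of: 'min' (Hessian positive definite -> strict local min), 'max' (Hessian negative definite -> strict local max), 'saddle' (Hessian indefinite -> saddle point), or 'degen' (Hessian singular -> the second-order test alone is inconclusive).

Compute the Hessian H = grad^2 f:
  H = [[-3, 0], [0, 2]]
Verify stationarity: grad f(x*) = H x* + g = (0, 0).
Eigenvalues of H: -3, 2.
Eigenvalues have mixed signs, so H is indefinite -> x* is a saddle point.

saddle


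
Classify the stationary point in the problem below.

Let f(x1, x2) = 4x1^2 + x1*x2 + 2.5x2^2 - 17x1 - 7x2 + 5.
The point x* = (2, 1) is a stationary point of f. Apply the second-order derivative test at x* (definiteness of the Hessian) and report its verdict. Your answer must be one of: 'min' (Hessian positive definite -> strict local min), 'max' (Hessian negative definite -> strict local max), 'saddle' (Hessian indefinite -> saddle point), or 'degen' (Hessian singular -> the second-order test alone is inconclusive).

Compute the Hessian H = grad^2 f:
  H = [[8, 1], [1, 5]]
Verify stationarity: grad f(x*) = H x* + g = (0, 0).
Eigenvalues of H: 4.6972, 8.3028.
Both eigenvalues > 0, so H is positive definite -> x* is a strict local min.

min


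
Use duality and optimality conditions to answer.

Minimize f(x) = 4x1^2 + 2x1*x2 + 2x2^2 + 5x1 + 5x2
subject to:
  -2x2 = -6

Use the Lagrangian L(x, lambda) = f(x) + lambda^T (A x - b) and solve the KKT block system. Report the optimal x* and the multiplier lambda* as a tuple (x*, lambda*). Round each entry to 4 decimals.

Form the Lagrangian:
  L(x, lambda) = (1/2) x^T Q x + c^T x + lambda^T (A x - b)
Stationarity (grad_x L = 0): Q x + c + A^T lambda = 0.
Primal feasibility: A x = b.

This gives the KKT block system:
  [ Q   A^T ] [ x     ]   [-c ]
  [ A    0  ] [ lambda ] = [ b ]

Solving the linear system:
  x*      = (-1.375, 3)
  lambda* = (7.125)
  f(x*)   = 25.4375

x* = (-1.375, 3), lambda* = (7.125)


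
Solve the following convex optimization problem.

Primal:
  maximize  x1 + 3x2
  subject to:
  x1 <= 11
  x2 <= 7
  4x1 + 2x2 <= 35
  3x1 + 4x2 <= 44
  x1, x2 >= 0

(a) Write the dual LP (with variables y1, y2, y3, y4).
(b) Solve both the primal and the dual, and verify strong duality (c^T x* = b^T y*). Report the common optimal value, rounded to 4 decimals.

The standard primal-dual pair for 'max c^T x s.t. A x <= b, x >= 0' is:
  Dual:  min b^T y  s.t.  A^T y >= c,  y >= 0.

So the dual LP is:
  minimize  11y1 + 7y2 + 35y3 + 44y4
  subject to:
    y1 + 4y3 + 3y4 >= 1
    y2 + 2y3 + 4y4 >= 3
    y1, y2, y3, y4 >= 0

Solving the primal: x* = (5.25, 7).
  primal value c^T x* = 26.25.
Solving the dual: y* = (0, 2.5, 0.25, 0).
  dual value b^T y* = 26.25.
Strong duality: c^T x* = b^T y*. Confirmed.

26.25


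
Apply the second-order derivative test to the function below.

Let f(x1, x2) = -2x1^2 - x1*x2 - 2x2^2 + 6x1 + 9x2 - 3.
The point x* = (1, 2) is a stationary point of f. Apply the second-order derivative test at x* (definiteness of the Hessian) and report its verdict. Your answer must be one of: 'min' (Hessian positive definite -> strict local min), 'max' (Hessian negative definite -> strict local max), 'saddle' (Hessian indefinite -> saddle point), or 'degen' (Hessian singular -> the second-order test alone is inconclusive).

Compute the Hessian H = grad^2 f:
  H = [[-4, -1], [-1, -4]]
Verify stationarity: grad f(x*) = H x* + g = (0, 0).
Eigenvalues of H: -5, -3.
Both eigenvalues < 0, so H is negative definite -> x* is a strict local max.

max


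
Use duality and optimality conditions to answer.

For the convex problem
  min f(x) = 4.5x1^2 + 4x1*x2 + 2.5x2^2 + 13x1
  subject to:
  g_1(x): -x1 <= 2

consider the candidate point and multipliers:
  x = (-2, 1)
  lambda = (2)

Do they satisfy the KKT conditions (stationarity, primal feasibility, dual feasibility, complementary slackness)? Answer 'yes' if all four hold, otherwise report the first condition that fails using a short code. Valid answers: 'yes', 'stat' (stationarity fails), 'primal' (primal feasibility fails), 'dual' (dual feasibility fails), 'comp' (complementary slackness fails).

Gradient of f: grad f(x) = Q x + c = (-1, -3)
Constraint values g_i(x) = a_i^T x - b_i:
  g_1((-2, 1)) = 0
Stationarity residual: grad f(x) + sum_i lambda_i a_i = (-3, -3)
  -> stationarity FAILS
Primal feasibility (all g_i <= 0): OK
Dual feasibility (all lambda_i >= 0): OK
Complementary slackness (lambda_i * g_i(x) = 0 for all i): OK

Verdict: the first failing condition is stationarity -> stat.

stat


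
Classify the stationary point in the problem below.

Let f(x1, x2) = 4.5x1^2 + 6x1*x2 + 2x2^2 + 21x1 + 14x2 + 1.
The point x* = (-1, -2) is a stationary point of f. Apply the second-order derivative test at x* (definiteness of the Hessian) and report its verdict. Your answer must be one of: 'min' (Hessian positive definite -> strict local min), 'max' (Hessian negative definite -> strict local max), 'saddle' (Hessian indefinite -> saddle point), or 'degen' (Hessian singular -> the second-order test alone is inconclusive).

Compute the Hessian H = grad^2 f:
  H = [[9, 6], [6, 4]]
Verify stationarity: grad f(x*) = H x* + g = (0, 0).
Eigenvalues of H: 0, 13.
H has a zero eigenvalue (singular; positive semidefinite but not definite), so H is neither positive definite, negative definite, nor indefinite. The second-order test alone is inconclusive -> degen.
(Indeed, f is constant along the null direction of H through x*, so x* is not a strict local extremum.)

degen


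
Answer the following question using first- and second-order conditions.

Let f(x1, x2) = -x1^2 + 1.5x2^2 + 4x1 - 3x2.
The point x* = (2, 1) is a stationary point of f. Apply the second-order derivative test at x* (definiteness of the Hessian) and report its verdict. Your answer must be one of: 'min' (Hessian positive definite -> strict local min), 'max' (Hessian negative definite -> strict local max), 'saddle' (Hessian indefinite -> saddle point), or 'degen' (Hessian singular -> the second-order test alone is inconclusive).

Compute the Hessian H = grad^2 f:
  H = [[-2, 0], [0, 3]]
Verify stationarity: grad f(x*) = H x* + g = (0, 0).
Eigenvalues of H: -2, 3.
Eigenvalues have mixed signs, so H is indefinite -> x* is a saddle point.

saddle


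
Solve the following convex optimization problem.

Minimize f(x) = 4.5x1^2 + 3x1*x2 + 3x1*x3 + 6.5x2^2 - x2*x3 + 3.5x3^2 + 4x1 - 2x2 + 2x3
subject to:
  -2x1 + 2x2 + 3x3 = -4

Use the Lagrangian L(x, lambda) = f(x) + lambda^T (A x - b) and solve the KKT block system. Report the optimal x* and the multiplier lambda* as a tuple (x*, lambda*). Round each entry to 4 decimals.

Form the Lagrangian:
  L(x, lambda) = (1/2) x^T Q x + c^T x + lambda^T (A x - b)
Stationarity (grad_x L = 0): Q x + c + A^T lambda = 0.
Primal feasibility: A x = b.

This gives the KKT block system:
  [ Q   A^T ] [ x     ]   [-c ]
  [ A    0  ] [ lambda ] = [ b ]

Solving the linear system:
  x*      = (0.2691, -0.1992, -1.0211)
  lambda* = (1.3805)
  f(x*)   = 2.4772

x* = (0.2691, -0.1992, -1.0211), lambda* = (1.3805)


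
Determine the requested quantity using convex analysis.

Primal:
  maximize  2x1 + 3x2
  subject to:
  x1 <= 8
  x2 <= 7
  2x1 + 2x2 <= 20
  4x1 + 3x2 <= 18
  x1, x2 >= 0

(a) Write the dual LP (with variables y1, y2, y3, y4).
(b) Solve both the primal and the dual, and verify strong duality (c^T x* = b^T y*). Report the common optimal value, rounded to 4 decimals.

The standard primal-dual pair for 'max c^T x s.t. A x <= b, x >= 0' is:
  Dual:  min b^T y  s.t.  A^T y >= c,  y >= 0.

So the dual LP is:
  minimize  8y1 + 7y2 + 20y3 + 18y4
  subject to:
    y1 + 2y3 + 4y4 >= 2
    y2 + 2y3 + 3y4 >= 3
    y1, y2, y3, y4 >= 0

Solving the primal: x* = (0, 6).
  primal value c^T x* = 18.
Solving the dual: y* = (0, 0, 0, 1).
  dual value b^T y* = 18.
Strong duality: c^T x* = b^T y*. Confirmed.

18


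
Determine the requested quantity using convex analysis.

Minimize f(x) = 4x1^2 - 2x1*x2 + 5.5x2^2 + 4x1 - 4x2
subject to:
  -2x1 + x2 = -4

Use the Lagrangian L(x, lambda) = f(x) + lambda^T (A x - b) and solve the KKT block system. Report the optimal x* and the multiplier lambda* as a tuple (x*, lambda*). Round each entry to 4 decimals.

Form the Lagrangian:
  L(x, lambda) = (1/2) x^T Q x + c^T x + lambda^T (A x - b)
Stationarity (grad_x L = 0): Q x + c + A^T lambda = 0.
Primal feasibility: A x = b.

This gives the KKT block system:
  [ Q   A^T ] [ x     ]   [-c ]
  [ A    0  ] [ lambda ] = [ b ]

Solving the linear system:
  x*      = (1.9091, -0.1818)
  lambda* = (9.8182)
  f(x*)   = 23.8182

x* = (1.9091, -0.1818), lambda* = (9.8182)


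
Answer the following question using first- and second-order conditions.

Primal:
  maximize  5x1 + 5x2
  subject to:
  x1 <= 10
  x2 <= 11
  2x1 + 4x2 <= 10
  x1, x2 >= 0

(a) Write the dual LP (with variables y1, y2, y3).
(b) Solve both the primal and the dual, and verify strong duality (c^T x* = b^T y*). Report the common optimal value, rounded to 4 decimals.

The standard primal-dual pair for 'max c^T x s.t. A x <= b, x >= 0' is:
  Dual:  min b^T y  s.t.  A^T y >= c,  y >= 0.

So the dual LP is:
  minimize  10y1 + 11y2 + 10y3
  subject to:
    y1 + 2y3 >= 5
    y2 + 4y3 >= 5
    y1, y2, y3 >= 0

Solving the primal: x* = (5, 0).
  primal value c^T x* = 25.
Solving the dual: y* = (0, 0, 2.5).
  dual value b^T y* = 25.
Strong duality: c^T x* = b^T y*. Confirmed.

25


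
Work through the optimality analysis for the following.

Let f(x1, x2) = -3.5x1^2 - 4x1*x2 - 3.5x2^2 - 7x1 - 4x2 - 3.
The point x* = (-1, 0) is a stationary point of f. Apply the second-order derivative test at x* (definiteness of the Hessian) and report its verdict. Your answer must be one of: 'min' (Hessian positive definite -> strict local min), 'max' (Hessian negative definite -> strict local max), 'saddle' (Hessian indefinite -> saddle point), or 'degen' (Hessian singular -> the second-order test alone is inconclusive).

Compute the Hessian H = grad^2 f:
  H = [[-7, -4], [-4, -7]]
Verify stationarity: grad f(x*) = H x* + g = (0, 0).
Eigenvalues of H: -11, -3.
Both eigenvalues < 0, so H is negative definite -> x* is a strict local max.

max


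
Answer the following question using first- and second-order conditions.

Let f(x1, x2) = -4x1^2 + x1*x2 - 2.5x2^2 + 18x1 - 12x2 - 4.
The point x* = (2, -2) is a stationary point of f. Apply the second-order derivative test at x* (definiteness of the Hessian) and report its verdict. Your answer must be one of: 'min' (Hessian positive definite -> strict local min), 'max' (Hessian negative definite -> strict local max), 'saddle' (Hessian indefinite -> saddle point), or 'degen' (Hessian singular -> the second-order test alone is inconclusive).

Compute the Hessian H = grad^2 f:
  H = [[-8, 1], [1, -5]]
Verify stationarity: grad f(x*) = H x* + g = (0, 0).
Eigenvalues of H: -8.3028, -4.6972.
Both eigenvalues < 0, so H is negative definite -> x* is a strict local max.

max


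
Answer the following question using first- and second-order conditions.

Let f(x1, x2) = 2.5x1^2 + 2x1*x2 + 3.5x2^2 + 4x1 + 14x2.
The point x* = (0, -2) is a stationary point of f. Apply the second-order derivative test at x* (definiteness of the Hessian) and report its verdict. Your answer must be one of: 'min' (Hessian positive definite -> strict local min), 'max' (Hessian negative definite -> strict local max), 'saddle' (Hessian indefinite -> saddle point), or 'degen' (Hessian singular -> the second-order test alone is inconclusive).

Compute the Hessian H = grad^2 f:
  H = [[5, 2], [2, 7]]
Verify stationarity: grad f(x*) = H x* + g = (0, 0).
Eigenvalues of H: 3.7639, 8.2361.
Both eigenvalues > 0, so H is positive definite -> x* is a strict local min.

min


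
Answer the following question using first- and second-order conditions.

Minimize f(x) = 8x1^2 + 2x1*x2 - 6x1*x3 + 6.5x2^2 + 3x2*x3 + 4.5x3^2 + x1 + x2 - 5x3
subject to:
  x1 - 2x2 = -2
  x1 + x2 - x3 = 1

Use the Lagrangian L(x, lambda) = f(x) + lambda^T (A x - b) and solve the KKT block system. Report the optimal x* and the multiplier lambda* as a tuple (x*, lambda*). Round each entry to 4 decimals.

Form the Lagrangian:
  L(x, lambda) = (1/2) x^T Q x + c^T x + lambda^T (A x - b)
Stationarity (grad_x L = 0): Q x + c + A^T lambda = 0.
Primal feasibility: A x = b.

This gives the KKT block system:
  [ Q   A^T ] [ x     ]   [-c ]
  [ A    0  ] [ lambda ] = [ b ]

Solving the linear system:
  x*      = (-0.25, 0.875, -0.375)
  lambda* = (3.25, -4.25)
  f(x*)   = 6.625

x* = (-0.25, 0.875, -0.375), lambda* = (3.25, -4.25)


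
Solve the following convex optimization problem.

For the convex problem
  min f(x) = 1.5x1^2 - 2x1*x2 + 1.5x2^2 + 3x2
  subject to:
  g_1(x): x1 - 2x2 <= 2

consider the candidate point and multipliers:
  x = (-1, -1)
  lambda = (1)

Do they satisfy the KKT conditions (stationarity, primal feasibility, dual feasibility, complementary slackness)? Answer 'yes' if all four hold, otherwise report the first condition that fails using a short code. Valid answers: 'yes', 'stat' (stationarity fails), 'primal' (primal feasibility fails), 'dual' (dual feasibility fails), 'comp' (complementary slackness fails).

Gradient of f: grad f(x) = Q x + c = (-1, 2)
Constraint values g_i(x) = a_i^T x - b_i:
  g_1((-1, -1)) = -1
Stationarity residual: grad f(x) + sum_i lambda_i a_i = (0, 0)
  -> stationarity OK
Primal feasibility (all g_i <= 0): OK
Dual feasibility (all lambda_i >= 0): OK
Complementary slackness (lambda_i * g_i(x) = 0 for all i): FAILS

Verdict: the first failing condition is complementary_slackness -> comp.

comp


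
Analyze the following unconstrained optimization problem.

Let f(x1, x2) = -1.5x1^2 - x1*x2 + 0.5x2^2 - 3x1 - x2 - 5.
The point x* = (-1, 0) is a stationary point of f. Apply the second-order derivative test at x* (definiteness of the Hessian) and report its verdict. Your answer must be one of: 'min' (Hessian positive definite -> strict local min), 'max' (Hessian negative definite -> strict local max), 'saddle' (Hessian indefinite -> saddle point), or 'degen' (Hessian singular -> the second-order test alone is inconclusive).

Compute the Hessian H = grad^2 f:
  H = [[-3, -1], [-1, 1]]
Verify stationarity: grad f(x*) = H x* + g = (0, 0).
Eigenvalues of H: -3.2361, 1.2361.
Eigenvalues have mixed signs, so H is indefinite -> x* is a saddle point.

saddle


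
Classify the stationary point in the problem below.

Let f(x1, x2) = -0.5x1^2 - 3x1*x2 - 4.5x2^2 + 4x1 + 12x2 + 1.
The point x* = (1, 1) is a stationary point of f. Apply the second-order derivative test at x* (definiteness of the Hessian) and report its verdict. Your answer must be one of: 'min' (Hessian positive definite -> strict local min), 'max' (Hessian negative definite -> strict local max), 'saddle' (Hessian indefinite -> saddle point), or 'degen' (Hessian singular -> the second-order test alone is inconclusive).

Compute the Hessian H = grad^2 f:
  H = [[-1, -3], [-3, -9]]
Verify stationarity: grad f(x*) = H x* + g = (0, 0).
Eigenvalues of H: -10, 0.
H has a zero eigenvalue (singular; negative semidefinite but not definite), so H is neither positive definite, negative definite, nor indefinite. The second-order test alone is inconclusive -> degen.
(Indeed, f is constant along the null direction of H through x*, so x* is not a strict local extremum.)

degen


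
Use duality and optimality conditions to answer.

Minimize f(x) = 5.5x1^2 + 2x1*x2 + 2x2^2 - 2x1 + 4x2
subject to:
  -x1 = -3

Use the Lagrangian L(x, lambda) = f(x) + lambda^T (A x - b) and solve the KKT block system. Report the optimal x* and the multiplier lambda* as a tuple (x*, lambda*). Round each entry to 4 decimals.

Form the Lagrangian:
  L(x, lambda) = (1/2) x^T Q x + c^T x + lambda^T (A x - b)
Stationarity (grad_x L = 0): Q x + c + A^T lambda = 0.
Primal feasibility: A x = b.

This gives the KKT block system:
  [ Q   A^T ] [ x     ]   [-c ]
  [ A    0  ] [ lambda ] = [ b ]

Solving the linear system:
  x*      = (3, -2.5)
  lambda* = (26)
  f(x*)   = 31

x* = (3, -2.5), lambda* = (26)


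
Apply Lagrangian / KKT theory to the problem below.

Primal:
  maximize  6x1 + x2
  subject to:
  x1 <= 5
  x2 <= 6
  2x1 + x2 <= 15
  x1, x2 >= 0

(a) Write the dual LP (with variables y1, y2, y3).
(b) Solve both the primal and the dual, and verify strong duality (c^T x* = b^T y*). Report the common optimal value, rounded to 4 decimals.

The standard primal-dual pair for 'max c^T x s.t. A x <= b, x >= 0' is:
  Dual:  min b^T y  s.t.  A^T y >= c,  y >= 0.

So the dual LP is:
  minimize  5y1 + 6y2 + 15y3
  subject to:
    y1 + 2y3 >= 6
    y2 + y3 >= 1
    y1, y2, y3 >= 0

Solving the primal: x* = (5, 5).
  primal value c^T x* = 35.
Solving the dual: y* = (4, 0, 1).
  dual value b^T y* = 35.
Strong duality: c^T x* = b^T y*. Confirmed.

35


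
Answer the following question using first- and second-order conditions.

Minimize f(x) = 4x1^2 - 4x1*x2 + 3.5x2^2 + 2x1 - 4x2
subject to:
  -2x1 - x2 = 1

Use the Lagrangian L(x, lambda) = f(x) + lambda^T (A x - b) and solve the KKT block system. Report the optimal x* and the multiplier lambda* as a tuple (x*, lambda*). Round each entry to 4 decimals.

Form the Lagrangian:
  L(x, lambda) = (1/2) x^T Q x + c^T x + lambda^T (A x - b)
Stationarity (grad_x L = 0): Q x + c + A^T lambda = 0.
Primal feasibility: A x = b.

This gives the KKT block system:
  [ Q   A^T ] [ x     ]   [-c ]
  [ A    0  ] [ lambda ] = [ b ]

Solving the linear system:
  x*      = (-0.5385, 0.0769)
  lambda* = (-1.3077)
  f(x*)   = -0.0385

x* = (-0.5385, 0.0769), lambda* = (-1.3077)


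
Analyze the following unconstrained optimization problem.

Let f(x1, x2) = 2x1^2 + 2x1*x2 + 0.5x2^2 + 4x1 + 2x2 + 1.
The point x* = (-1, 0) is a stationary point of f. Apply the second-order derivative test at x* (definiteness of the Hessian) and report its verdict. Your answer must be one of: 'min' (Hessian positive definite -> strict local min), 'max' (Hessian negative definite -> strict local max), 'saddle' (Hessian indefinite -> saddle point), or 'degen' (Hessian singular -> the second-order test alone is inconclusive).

Compute the Hessian H = grad^2 f:
  H = [[4, 2], [2, 1]]
Verify stationarity: grad f(x*) = H x* + g = (0, 0).
Eigenvalues of H: 0, 5.
H has a zero eigenvalue (singular; positive semidefinite but not definite), so H is neither positive definite, negative definite, nor indefinite. The second-order test alone is inconclusive -> degen.
(Indeed, f is constant along the null direction of H through x*, so x* is not a strict local extremum.)

degen


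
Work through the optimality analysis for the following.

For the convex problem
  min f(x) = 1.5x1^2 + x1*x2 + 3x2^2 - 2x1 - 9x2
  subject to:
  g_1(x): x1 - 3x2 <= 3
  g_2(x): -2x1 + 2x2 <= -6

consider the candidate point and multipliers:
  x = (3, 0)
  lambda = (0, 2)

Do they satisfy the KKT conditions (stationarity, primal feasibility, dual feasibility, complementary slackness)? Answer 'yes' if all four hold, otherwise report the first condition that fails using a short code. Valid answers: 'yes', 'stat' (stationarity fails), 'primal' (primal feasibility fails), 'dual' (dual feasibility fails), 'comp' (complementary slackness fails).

Gradient of f: grad f(x) = Q x + c = (7, -6)
Constraint values g_i(x) = a_i^T x - b_i:
  g_1((3, 0)) = 0
  g_2((3, 0)) = 0
Stationarity residual: grad f(x) + sum_i lambda_i a_i = (3, -2)
  -> stationarity FAILS
Primal feasibility (all g_i <= 0): OK
Dual feasibility (all lambda_i >= 0): OK
Complementary slackness (lambda_i * g_i(x) = 0 for all i): OK

Verdict: the first failing condition is stationarity -> stat.

stat


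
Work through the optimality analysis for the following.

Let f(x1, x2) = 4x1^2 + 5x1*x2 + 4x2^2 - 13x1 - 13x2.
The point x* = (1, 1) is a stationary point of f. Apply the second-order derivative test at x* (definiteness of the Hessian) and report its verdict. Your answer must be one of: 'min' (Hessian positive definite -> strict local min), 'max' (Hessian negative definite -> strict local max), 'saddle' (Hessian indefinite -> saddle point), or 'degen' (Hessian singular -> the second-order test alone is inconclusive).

Compute the Hessian H = grad^2 f:
  H = [[8, 5], [5, 8]]
Verify stationarity: grad f(x*) = H x* + g = (0, 0).
Eigenvalues of H: 3, 13.
Both eigenvalues > 0, so H is positive definite -> x* is a strict local min.

min


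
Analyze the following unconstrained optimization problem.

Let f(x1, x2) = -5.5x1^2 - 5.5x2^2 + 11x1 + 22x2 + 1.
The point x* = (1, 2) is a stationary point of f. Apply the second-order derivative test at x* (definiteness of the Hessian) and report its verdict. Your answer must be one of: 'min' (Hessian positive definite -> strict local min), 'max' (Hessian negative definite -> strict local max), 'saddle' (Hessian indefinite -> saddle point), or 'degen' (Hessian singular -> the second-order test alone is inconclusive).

Compute the Hessian H = grad^2 f:
  H = [[-11, 0], [0, -11]]
Verify stationarity: grad f(x*) = H x* + g = (0, 0).
Eigenvalues of H: -11, -11.
Both eigenvalues < 0, so H is negative definite -> x* is a strict local max.

max


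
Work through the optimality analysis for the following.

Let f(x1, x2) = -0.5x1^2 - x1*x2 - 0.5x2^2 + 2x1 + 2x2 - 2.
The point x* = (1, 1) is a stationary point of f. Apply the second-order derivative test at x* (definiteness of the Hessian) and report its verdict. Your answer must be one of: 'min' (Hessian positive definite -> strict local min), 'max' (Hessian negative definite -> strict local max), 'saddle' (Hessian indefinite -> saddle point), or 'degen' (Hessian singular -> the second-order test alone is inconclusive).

Compute the Hessian H = grad^2 f:
  H = [[-1, -1], [-1, -1]]
Verify stationarity: grad f(x*) = H x* + g = (0, 0).
Eigenvalues of H: -2, 0.
H has a zero eigenvalue (singular; negative semidefinite but not definite), so H is neither positive definite, negative definite, nor indefinite. The second-order test alone is inconclusive -> degen.
(Indeed, f is constant along the null direction of H through x*, so x* is not a strict local extremum.)

degen


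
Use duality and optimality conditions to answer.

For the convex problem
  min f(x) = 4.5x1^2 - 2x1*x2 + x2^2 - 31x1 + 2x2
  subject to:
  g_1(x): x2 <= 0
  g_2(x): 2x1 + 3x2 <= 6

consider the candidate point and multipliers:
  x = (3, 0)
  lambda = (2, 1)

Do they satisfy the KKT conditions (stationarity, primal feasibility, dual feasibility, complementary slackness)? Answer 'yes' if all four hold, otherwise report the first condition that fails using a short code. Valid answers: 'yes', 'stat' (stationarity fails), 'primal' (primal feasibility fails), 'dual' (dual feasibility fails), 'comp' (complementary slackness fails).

Gradient of f: grad f(x) = Q x + c = (-4, -4)
Constraint values g_i(x) = a_i^T x - b_i:
  g_1((3, 0)) = 0
  g_2((3, 0)) = 0
Stationarity residual: grad f(x) + sum_i lambda_i a_i = (-2, 1)
  -> stationarity FAILS
Primal feasibility (all g_i <= 0): OK
Dual feasibility (all lambda_i >= 0): OK
Complementary slackness (lambda_i * g_i(x) = 0 for all i): OK

Verdict: the first failing condition is stationarity -> stat.

stat


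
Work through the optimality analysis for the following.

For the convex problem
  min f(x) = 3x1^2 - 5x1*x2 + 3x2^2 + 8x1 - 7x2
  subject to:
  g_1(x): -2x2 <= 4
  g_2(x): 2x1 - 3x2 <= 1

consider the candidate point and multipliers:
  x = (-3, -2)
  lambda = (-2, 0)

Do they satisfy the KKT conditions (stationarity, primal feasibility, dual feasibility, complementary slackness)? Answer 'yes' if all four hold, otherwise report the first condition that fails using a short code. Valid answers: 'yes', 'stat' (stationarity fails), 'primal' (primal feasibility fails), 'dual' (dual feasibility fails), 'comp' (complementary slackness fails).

Gradient of f: grad f(x) = Q x + c = (0, -4)
Constraint values g_i(x) = a_i^T x - b_i:
  g_1((-3, -2)) = 0
  g_2((-3, -2)) = -1
Stationarity residual: grad f(x) + sum_i lambda_i a_i = (0, 0)
  -> stationarity OK
Primal feasibility (all g_i <= 0): OK
Dual feasibility (all lambda_i >= 0): FAILS
Complementary slackness (lambda_i * g_i(x) = 0 for all i): OK

Verdict: the first failing condition is dual_feasibility -> dual.

dual


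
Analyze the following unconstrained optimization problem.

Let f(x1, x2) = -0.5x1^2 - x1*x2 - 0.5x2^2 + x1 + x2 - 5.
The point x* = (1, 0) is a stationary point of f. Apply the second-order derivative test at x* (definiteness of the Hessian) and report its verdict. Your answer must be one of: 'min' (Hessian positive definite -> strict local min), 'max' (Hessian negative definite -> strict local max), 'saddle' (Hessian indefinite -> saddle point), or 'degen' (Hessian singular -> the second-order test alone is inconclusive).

Compute the Hessian H = grad^2 f:
  H = [[-1, -1], [-1, -1]]
Verify stationarity: grad f(x*) = H x* + g = (0, 0).
Eigenvalues of H: -2, 0.
H has a zero eigenvalue (singular; negative semidefinite but not definite), so H is neither positive definite, negative definite, nor indefinite. The second-order test alone is inconclusive -> degen.
(Indeed, f is constant along the null direction of H through x*, so x* is not a strict local extremum.)

degen


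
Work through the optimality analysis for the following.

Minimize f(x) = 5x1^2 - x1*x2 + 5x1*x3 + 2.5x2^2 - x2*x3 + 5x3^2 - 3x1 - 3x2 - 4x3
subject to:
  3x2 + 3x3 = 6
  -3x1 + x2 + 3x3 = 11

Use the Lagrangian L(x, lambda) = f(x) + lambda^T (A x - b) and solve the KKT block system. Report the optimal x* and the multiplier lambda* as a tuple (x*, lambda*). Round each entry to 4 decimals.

Form the Lagrangian:
  L(x, lambda) = (1/2) x^T Q x + c^T x + lambda^T (A x - b)
Stationarity (grad_x L = 0): Q x + c + A^T lambda = 0.
Primal feasibility: A x = b.

This gives the KKT block system:
  [ Q   A^T ] [ x     ]   [-c ]
  [ A    0  ] [ lambda ] = [ b ]

Solving the linear system:
  x*      = (-1.7698, 0.1547, 1.8453)
  lambda* = (2.0591, -3.8755)
  f(x*)   = 13.8698

x* = (-1.7698, 0.1547, 1.8453), lambda* = (2.0591, -3.8755)


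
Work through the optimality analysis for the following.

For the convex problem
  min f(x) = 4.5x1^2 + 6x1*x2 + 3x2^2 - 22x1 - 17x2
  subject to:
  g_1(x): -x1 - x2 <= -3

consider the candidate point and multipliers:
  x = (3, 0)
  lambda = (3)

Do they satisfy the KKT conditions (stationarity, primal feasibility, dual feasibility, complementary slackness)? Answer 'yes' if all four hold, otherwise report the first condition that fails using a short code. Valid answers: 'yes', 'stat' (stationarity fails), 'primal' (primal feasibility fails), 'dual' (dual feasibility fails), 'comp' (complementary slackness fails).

Gradient of f: grad f(x) = Q x + c = (5, 1)
Constraint values g_i(x) = a_i^T x - b_i:
  g_1((3, 0)) = 0
Stationarity residual: grad f(x) + sum_i lambda_i a_i = (2, -2)
  -> stationarity FAILS
Primal feasibility (all g_i <= 0): OK
Dual feasibility (all lambda_i >= 0): OK
Complementary slackness (lambda_i * g_i(x) = 0 for all i): OK

Verdict: the first failing condition is stationarity -> stat.

stat


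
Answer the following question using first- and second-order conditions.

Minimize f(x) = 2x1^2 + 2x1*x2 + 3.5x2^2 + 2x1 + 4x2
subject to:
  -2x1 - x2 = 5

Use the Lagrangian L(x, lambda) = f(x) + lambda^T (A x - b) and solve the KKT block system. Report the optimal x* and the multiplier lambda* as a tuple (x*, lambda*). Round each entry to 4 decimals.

Form the Lagrangian:
  L(x, lambda) = (1/2) x^T Q x + c^T x + lambda^T (A x - b)
Stationarity (grad_x L = 0): Q x + c + A^T lambda = 0.
Primal feasibility: A x = b.

This gives the KKT block system:
  [ Q   A^T ] [ x     ]   [-c ]
  [ A    0  ] [ lambda ] = [ b ]

Solving the linear system:
  x*      = (-2.25, -0.5)
  lambda* = (-4)
  f(x*)   = 6.75

x* = (-2.25, -0.5), lambda* = (-4)


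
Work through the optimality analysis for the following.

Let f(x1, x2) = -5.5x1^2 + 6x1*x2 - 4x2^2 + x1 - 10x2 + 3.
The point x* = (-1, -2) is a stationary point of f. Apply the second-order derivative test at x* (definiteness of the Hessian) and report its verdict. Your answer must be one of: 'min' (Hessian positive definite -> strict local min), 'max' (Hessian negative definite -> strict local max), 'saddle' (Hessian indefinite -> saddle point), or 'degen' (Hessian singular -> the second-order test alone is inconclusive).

Compute the Hessian H = grad^2 f:
  H = [[-11, 6], [6, -8]]
Verify stationarity: grad f(x*) = H x* + g = (0, 0).
Eigenvalues of H: -15.6847, -3.3153.
Both eigenvalues < 0, so H is negative definite -> x* is a strict local max.

max


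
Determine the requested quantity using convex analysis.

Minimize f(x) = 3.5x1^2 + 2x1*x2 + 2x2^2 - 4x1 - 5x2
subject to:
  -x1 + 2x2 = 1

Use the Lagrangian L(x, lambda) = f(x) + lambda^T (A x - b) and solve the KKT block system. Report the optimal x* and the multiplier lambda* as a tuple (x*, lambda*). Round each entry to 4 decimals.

Form the Lagrangian:
  L(x, lambda) = (1/2) x^T Q x + c^T x + lambda^T (A x - b)
Stationarity (grad_x L = 0): Q x + c + A^T lambda = 0.
Primal feasibility: A x = b.

This gives the KKT block system:
  [ Q   A^T ] [ x     ]   [-c ]
  [ A    0  ] [ lambda ] = [ b ]

Solving the linear system:
  x*      = (0.45, 0.725)
  lambda* = (0.6)
  f(x*)   = -3.0125

x* = (0.45, 0.725), lambda* = (0.6)


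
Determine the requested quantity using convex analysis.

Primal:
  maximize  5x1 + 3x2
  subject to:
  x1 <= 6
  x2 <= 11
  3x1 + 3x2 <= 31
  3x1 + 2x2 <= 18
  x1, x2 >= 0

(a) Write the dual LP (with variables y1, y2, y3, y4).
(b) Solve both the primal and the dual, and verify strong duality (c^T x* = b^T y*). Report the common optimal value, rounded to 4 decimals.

The standard primal-dual pair for 'max c^T x s.t. A x <= b, x >= 0' is:
  Dual:  min b^T y  s.t.  A^T y >= c,  y >= 0.

So the dual LP is:
  minimize  6y1 + 11y2 + 31y3 + 18y4
  subject to:
    y1 + 3y3 + 3y4 >= 5
    y2 + 3y3 + 2y4 >= 3
    y1, y2, y3, y4 >= 0

Solving the primal: x* = (6, 0).
  primal value c^T x* = 30.
Solving the dual: y* = (0.5, 0, 0, 1.5).
  dual value b^T y* = 30.
Strong duality: c^T x* = b^T y*. Confirmed.

30


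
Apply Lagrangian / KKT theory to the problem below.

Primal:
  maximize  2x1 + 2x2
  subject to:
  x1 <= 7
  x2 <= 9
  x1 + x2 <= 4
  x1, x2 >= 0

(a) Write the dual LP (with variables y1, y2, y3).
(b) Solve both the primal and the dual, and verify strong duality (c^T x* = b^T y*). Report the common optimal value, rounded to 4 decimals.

The standard primal-dual pair for 'max c^T x s.t. A x <= b, x >= 0' is:
  Dual:  min b^T y  s.t.  A^T y >= c,  y >= 0.

So the dual LP is:
  minimize  7y1 + 9y2 + 4y3
  subject to:
    y1 + y3 >= 2
    y2 + y3 >= 2
    y1, y2, y3 >= 0

Solving the primal: x* = (4, 0).
  primal value c^T x* = 8.
Solving the dual: y* = (0, 0, 2).
  dual value b^T y* = 8.
Strong duality: c^T x* = b^T y*. Confirmed.

8


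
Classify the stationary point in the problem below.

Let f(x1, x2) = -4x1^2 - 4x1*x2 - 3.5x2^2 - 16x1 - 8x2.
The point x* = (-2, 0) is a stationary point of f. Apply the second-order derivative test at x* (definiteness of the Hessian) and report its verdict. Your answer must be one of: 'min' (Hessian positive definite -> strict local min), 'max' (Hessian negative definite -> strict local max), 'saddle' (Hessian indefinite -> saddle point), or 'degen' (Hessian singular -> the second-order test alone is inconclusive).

Compute the Hessian H = grad^2 f:
  H = [[-8, -4], [-4, -7]]
Verify stationarity: grad f(x*) = H x* + g = (0, 0).
Eigenvalues of H: -11.5311, -3.4689.
Both eigenvalues < 0, so H is negative definite -> x* is a strict local max.

max


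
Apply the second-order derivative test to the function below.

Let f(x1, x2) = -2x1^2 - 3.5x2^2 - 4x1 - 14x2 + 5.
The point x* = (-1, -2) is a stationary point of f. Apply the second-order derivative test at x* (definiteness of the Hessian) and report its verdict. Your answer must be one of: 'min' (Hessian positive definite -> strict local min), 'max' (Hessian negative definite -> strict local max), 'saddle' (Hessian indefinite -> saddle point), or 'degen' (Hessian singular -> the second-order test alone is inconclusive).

Compute the Hessian H = grad^2 f:
  H = [[-4, 0], [0, -7]]
Verify stationarity: grad f(x*) = H x* + g = (0, 0).
Eigenvalues of H: -7, -4.
Both eigenvalues < 0, so H is negative definite -> x* is a strict local max.

max


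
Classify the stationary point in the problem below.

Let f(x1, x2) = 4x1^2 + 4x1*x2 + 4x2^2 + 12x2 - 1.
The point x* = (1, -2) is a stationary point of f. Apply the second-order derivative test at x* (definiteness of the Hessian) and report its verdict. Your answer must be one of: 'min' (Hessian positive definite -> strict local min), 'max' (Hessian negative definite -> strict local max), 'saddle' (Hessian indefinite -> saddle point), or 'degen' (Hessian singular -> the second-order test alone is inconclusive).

Compute the Hessian H = grad^2 f:
  H = [[8, 4], [4, 8]]
Verify stationarity: grad f(x*) = H x* + g = (0, 0).
Eigenvalues of H: 4, 12.
Both eigenvalues > 0, so H is positive definite -> x* is a strict local min.

min


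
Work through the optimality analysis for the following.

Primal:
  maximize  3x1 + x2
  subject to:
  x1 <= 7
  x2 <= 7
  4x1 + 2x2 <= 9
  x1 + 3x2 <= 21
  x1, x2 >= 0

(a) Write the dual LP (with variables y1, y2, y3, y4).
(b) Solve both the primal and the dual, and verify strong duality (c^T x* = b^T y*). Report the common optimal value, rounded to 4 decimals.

The standard primal-dual pair for 'max c^T x s.t. A x <= b, x >= 0' is:
  Dual:  min b^T y  s.t.  A^T y >= c,  y >= 0.

So the dual LP is:
  minimize  7y1 + 7y2 + 9y3 + 21y4
  subject to:
    y1 + 4y3 + y4 >= 3
    y2 + 2y3 + 3y4 >= 1
    y1, y2, y3, y4 >= 0

Solving the primal: x* = (2.25, 0).
  primal value c^T x* = 6.75.
Solving the dual: y* = (0, 0, 0.75, 0).
  dual value b^T y* = 6.75.
Strong duality: c^T x* = b^T y*. Confirmed.

6.75


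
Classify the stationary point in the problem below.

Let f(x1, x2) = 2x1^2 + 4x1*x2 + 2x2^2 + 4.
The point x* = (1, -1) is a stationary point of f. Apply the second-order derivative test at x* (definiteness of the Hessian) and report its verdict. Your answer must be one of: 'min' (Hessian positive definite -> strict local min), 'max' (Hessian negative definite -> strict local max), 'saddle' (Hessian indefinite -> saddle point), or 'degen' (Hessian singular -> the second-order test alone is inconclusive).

Compute the Hessian H = grad^2 f:
  H = [[4, 4], [4, 4]]
Verify stationarity: grad f(x*) = H x* + g = (0, 0).
Eigenvalues of H: 0, 8.
H has a zero eigenvalue (singular; positive semidefinite but not definite), so H is neither positive definite, negative definite, nor indefinite. The second-order test alone is inconclusive -> degen.
(Indeed, f is constant along the null direction of H through x*, so x* is not a strict local extremum.)

degen


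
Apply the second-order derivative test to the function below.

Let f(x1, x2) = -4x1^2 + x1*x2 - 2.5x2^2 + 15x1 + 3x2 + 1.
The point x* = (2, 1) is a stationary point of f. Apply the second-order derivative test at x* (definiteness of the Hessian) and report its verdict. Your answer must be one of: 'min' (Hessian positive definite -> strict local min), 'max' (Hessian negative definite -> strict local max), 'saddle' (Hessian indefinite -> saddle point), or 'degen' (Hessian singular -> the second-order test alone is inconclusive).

Compute the Hessian H = grad^2 f:
  H = [[-8, 1], [1, -5]]
Verify stationarity: grad f(x*) = H x* + g = (0, 0).
Eigenvalues of H: -8.3028, -4.6972.
Both eigenvalues < 0, so H is negative definite -> x* is a strict local max.

max


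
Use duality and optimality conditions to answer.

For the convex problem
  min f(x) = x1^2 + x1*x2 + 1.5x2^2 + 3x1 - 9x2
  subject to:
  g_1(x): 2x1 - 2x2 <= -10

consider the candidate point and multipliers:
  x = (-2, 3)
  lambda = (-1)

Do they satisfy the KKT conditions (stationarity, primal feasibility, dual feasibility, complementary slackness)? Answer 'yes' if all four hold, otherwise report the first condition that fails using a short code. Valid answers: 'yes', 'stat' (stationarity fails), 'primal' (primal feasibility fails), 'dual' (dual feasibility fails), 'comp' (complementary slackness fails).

Gradient of f: grad f(x) = Q x + c = (2, -2)
Constraint values g_i(x) = a_i^T x - b_i:
  g_1((-2, 3)) = 0
Stationarity residual: grad f(x) + sum_i lambda_i a_i = (0, 0)
  -> stationarity OK
Primal feasibility (all g_i <= 0): OK
Dual feasibility (all lambda_i >= 0): FAILS
Complementary slackness (lambda_i * g_i(x) = 0 for all i): OK

Verdict: the first failing condition is dual_feasibility -> dual.

dual


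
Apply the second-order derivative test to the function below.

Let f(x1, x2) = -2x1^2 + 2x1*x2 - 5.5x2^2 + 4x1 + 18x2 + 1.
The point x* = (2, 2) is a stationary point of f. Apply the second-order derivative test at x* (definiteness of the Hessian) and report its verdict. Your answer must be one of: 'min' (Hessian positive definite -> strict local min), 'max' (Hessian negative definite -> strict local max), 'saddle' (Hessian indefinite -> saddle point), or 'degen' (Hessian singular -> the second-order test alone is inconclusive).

Compute the Hessian H = grad^2 f:
  H = [[-4, 2], [2, -11]]
Verify stationarity: grad f(x*) = H x* + g = (0, 0).
Eigenvalues of H: -11.5311, -3.4689.
Both eigenvalues < 0, so H is negative definite -> x* is a strict local max.

max


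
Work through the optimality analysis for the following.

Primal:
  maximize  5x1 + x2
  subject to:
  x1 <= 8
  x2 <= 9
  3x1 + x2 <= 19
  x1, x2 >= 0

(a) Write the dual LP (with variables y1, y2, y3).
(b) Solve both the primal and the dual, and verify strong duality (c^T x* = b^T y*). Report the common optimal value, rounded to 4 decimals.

The standard primal-dual pair for 'max c^T x s.t. A x <= b, x >= 0' is:
  Dual:  min b^T y  s.t.  A^T y >= c,  y >= 0.

So the dual LP is:
  minimize  8y1 + 9y2 + 19y3
  subject to:
    y1 + 3y3 >= 5
    y2 + y3 >= 1
    y1, y2, y3 >= 0

Solving the primal: x* = (6.3333, 0).
  primal value c^T x* = 31.6667.
Solving the dual: y* = (0, 0, 1.6667).
  dual value b^T y* = 31.6667.
Strong duality: c^T x* = b^T y*. Confirmed.

31.6667


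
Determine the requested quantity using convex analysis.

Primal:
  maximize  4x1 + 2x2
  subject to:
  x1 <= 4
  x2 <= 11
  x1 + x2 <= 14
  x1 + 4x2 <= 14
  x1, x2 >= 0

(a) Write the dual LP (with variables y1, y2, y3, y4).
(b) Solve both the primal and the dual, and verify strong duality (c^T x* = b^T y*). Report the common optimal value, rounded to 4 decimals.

The standard primal-dual pair for 'max c^T x s.t. A x <= b, x >= 0' is:
  Dual:  min b^T y  s.t.  A^T y >= c,  y >= 0.

So the dual LP is:
  minimize  4y1 + 11y2 + 14y3 + 14y4
  subject to:
    y1 + y3 + y4 >= 4
    y2 + y3 + 4y4 >= 2
    y1, y2, y3, y4 >= 0

Solving the primal: x* = (4, 2.5).
  primal value c^T x* = 21.
Solving the dual: y* = (3.5, 0, 0, 0.5).
  dual value b^T y* = 21.
Strong duality: c^T x* = b^T y*. Confirmed.

21


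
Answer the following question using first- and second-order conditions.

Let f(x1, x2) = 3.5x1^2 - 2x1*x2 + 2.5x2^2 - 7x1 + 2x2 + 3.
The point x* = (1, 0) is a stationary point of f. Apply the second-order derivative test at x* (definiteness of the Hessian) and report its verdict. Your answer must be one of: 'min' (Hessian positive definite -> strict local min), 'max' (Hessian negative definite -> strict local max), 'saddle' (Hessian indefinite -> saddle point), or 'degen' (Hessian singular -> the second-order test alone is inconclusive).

Compute the Hessian H = grad^2 f:
  H = [[7, -2], [-2, 5]]
Verify stationarity: grad f(x*) = H x* + g = (0, 0).
Eigenvalues of H: 3.7639, 8.2361.
Both eigenvalues > 0, so H is positive definite -> x* is a strict local min.

min
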